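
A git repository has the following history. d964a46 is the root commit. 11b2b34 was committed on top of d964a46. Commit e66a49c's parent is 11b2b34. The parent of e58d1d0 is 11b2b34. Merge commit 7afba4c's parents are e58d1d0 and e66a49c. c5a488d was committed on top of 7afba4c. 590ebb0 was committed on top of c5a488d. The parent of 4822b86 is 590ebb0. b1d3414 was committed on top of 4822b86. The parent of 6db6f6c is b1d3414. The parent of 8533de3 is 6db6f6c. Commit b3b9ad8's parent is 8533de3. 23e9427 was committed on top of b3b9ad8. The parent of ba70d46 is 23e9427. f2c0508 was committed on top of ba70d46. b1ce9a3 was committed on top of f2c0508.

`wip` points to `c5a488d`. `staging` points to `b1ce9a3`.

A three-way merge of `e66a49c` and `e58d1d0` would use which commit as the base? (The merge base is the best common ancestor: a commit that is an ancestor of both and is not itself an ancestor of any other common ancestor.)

Ancestors of e66a49c: {11b2b34, d964a46, e66a49c}.
Ancestors of e58d1d0: {11b2b34, d964a46, e58d1d0}.
Common ancestors: {11b2b34, d964a46}.
Among these, 11b2b34 is not an ancestor of any other common ancestor — it is the merge base.

11b2b34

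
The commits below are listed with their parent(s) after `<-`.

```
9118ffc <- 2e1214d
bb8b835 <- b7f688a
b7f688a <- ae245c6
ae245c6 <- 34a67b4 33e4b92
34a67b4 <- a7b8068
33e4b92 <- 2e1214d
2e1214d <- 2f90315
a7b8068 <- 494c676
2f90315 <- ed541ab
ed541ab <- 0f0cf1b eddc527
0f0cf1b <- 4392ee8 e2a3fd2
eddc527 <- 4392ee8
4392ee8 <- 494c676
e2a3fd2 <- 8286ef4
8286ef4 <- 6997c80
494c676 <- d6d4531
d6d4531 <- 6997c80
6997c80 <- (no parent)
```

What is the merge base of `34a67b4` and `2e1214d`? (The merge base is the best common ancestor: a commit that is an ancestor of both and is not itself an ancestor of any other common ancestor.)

Ancestors of 34a67b4: {34a67b4, 494c676, 6997c80, a7b8068, d6d4531}.
Ancestors of 2e1214d: {0f0cf1b, 2e1214d, 2f90315, 4392ee8, 494c676, 6997c80, 8286ef4, d6d4531, e2a3fd2, ed541ab, eddc527}.
Common ancestors: {494c676, 6997c80, d6d4531}.
Among these, 494c676 is not an ancestor of any other common ancestor — it is the merge base.

494c676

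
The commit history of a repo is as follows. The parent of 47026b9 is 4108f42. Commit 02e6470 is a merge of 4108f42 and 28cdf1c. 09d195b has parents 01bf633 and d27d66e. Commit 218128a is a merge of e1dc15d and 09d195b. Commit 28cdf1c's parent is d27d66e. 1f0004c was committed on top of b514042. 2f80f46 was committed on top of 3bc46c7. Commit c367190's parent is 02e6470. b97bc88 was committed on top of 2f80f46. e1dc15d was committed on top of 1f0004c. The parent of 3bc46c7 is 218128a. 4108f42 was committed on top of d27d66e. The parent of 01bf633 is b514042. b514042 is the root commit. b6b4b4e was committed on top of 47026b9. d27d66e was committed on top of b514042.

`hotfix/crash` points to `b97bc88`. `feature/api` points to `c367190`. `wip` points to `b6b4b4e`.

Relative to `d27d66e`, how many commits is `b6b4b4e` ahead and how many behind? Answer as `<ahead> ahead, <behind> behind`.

3 ahead, 0 behind

Reachable from b6b4b4e: {4108f42, 47026b9, b514042, b6b4b4e, d27d66e}.
Reachable from d27d66e: {b514042, d27d66e}.
Only in b6b4b4e's history (ahead): {4108f42, 47026b9, b6b4b4e} — 3.
Only in d27d66e's history (behind): {} — 0.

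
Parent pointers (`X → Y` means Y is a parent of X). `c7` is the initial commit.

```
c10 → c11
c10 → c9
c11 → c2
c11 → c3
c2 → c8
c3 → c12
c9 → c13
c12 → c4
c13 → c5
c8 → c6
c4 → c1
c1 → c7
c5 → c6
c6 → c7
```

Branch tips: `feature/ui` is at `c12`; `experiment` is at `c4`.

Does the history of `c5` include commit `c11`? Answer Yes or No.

Ancestors of c5: {c5, c6, c7}.
c11 is not in that set, so it is not an ancestor of c5.

No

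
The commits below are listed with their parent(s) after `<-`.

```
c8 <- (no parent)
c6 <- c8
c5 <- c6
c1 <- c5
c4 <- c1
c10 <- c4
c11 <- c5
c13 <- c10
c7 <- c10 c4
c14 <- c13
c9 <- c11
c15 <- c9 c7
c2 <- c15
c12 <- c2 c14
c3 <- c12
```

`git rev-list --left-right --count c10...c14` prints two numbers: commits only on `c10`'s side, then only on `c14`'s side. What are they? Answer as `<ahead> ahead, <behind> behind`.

Reachable from c10: {c1, c10, c4, c5, c6, c8}.
Reachable from c14: {c1, c10, c13, c14, c4, c5, c6, c8}.
Only in c10's history (ahead): {} — 0.
Only in c14's history (behind): {c13, c14} — 2.

0 ahead, 2 behind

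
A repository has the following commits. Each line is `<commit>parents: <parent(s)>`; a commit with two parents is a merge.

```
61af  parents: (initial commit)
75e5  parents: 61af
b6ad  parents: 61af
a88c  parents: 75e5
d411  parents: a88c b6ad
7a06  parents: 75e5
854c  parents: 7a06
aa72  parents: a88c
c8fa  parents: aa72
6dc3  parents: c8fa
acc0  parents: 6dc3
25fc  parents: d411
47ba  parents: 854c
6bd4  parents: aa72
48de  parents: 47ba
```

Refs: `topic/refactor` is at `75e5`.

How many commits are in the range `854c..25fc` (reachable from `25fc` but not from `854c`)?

4

Reachable from 25fc: {25fc, 61af, 75e5, a88c, b6ad, d411}.
Reachable from 854c: {61af, 75e5, 7a06, 854c}.
In 25fc's history but not 854c's: {25fc, a88c, b6ad, d411} — 4 commits.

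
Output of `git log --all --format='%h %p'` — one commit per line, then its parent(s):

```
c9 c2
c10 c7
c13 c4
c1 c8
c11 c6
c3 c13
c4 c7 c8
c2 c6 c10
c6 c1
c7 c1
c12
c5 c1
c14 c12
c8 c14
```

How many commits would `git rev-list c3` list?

8

Walking parent pointers from c3: reachable set = {c1, c12, c13, c14, c3, c4, c7, c8}.
That is 8 commits.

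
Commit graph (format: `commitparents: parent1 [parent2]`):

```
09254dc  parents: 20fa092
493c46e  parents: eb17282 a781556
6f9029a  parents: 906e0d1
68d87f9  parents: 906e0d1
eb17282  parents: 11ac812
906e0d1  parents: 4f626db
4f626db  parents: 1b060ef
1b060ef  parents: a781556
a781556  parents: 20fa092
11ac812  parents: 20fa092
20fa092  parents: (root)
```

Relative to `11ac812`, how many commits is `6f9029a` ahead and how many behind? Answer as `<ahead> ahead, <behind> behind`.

5 ahead, 1 behind

Reachable from 6f9029a: {1b060ef, 20fa092, 4f626db, 6f9029a, 906e0d1, a781556}.
Reachable from 11ac812: {11ac812, 20fa092}.
Only in 6f9029a's history (ahead): {1b060ef, 4f626db, 6f9029a, 906e0d1, a781556} — 5.
Only in 11ac812's history (behind): {11ac812} — 1.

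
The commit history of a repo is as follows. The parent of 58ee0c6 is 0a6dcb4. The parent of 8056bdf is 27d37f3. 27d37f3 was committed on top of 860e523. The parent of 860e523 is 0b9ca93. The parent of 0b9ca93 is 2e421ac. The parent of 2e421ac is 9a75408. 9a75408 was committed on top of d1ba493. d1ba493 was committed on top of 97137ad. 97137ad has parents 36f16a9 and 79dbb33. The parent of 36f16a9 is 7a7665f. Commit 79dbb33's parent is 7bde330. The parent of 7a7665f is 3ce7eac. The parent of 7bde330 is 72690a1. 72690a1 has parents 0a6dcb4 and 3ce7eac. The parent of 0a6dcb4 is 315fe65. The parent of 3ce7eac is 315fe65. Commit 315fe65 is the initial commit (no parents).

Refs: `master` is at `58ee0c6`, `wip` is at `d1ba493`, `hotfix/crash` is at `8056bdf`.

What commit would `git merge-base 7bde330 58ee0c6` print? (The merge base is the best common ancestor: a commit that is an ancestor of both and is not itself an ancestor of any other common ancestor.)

0a6dcb4

Ancestors of 7bde330: {0a6dcb4, 315fe65, 3ce7eac, 72690a1, 7bde330}.
Ancestors of 58ee0c6: {0a6dcb4, 315fe65, 58ee0c6}.
Common ancestors: {0a6dcb4, 315fe65}.
Among these, 0a6dcb4 is not an ancestor of any other common ancestor — it is the merge base.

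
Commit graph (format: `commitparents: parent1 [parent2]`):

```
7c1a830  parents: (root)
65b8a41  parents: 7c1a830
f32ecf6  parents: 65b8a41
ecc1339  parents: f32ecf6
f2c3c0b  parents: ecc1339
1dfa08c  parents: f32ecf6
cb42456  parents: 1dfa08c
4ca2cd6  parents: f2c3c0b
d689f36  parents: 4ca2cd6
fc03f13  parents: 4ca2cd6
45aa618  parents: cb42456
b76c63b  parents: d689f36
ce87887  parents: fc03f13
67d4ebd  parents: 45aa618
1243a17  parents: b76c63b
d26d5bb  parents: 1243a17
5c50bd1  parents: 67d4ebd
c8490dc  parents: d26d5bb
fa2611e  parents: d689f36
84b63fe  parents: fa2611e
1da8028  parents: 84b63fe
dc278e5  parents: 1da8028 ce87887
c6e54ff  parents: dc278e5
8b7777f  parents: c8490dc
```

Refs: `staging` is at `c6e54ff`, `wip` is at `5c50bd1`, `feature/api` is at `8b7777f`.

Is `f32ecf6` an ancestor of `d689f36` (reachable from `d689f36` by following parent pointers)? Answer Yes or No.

Yes

Ancestors of d689f36 (commits reachable by following parents): {4ca2cd6, 65b8a41, 7c1a830, d689f36, ecc1339, f2c3c0b, f32ecf6}.
f32ecf6 is in that set, so it is an ancestor of d689f36.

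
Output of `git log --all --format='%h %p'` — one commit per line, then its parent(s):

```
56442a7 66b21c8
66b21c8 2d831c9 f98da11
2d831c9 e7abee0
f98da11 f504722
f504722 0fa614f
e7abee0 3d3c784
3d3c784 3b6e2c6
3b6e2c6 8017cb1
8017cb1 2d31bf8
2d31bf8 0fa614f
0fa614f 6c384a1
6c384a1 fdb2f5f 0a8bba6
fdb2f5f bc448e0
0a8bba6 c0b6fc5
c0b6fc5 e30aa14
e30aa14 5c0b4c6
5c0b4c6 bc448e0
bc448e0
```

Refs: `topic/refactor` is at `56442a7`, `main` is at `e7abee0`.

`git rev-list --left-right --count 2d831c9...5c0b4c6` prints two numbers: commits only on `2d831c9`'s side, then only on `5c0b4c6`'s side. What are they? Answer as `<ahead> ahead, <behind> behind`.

Reachable from 2d831c9: {0a8bba6, 0fa614f, 2d31bf8, 2d831c9, 3b6e2c6, 3d3c784, 5c0b4c6, 6c384a1, 8017cb1, bc448e0, c0b6fc5, e30aa14, e7abee0, fdb2f5f}.
Reachable from 5c0b4c6: {5c0b4c6, bc448e0}.
Only in 2d831c9's history (ahead): {0a8bba6, 0fa614f, 2d31bf8, 2d831c9, 3b6e2c6, 3d3c784, 6c384a1, 8017cb1, c0b6fc5, e30aa14, e7abee0, fdb2f5f} — 12.
Only in 5c0b4c6's history (behind): {} — 0.

12 ahead, 0 behind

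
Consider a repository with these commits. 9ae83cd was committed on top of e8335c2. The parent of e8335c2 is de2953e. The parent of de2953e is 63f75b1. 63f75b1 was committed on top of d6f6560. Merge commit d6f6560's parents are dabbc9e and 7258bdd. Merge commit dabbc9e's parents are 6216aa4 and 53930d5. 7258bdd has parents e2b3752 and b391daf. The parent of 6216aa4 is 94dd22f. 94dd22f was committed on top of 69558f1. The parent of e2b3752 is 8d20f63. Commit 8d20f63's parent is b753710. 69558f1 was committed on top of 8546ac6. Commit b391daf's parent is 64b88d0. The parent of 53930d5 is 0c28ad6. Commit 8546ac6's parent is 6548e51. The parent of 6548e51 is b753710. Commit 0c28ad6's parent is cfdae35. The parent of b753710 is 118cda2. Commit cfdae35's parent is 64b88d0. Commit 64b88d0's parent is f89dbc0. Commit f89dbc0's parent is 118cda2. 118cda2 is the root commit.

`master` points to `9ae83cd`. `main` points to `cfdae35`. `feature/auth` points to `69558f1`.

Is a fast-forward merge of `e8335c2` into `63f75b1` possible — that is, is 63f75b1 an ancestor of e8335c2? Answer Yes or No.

Yes

A fast-forward from 63f75b1 to e8335c2 is possible iff 63f75b1 is an ancestor of e8335c2.
Ancestors of e8335c2: {0c28ad6, 118cda2, 53930d5, 6216aa4, 63f75b1, 64b88d0, 6548e51, 69558f1, 7258bdd, 8546ac6, 8d20f63, 94dd22f, b391daf, b753710, cfdae35, d6f6560, dabbc9e, de2953e, e2b3752, e8335c2, f89dbc0}.
63f75b1 is among them, so fast-forward is possible.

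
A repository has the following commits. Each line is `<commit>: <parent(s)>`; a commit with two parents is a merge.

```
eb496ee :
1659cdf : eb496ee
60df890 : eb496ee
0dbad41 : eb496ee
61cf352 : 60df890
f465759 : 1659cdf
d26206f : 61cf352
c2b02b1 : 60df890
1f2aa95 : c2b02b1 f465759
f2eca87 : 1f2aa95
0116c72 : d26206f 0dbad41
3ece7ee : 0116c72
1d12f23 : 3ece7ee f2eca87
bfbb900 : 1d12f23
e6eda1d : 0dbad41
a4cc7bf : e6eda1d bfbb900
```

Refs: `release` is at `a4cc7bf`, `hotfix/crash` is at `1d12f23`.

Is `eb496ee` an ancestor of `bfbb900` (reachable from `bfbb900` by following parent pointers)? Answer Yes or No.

Ancestors of bfbb900 (commits reachable by following parents): {0116c72, 0dbad41, 1659cdf, 1d12f23, 1f2aa95, 3ece7ee, 60df890, 61cf352, bfbb900, c2b02b1, d26206f, eb496ee, f2eca87, f465759}.
eb496ee is in that set, so it is an ancestor of bfbb900.

Yes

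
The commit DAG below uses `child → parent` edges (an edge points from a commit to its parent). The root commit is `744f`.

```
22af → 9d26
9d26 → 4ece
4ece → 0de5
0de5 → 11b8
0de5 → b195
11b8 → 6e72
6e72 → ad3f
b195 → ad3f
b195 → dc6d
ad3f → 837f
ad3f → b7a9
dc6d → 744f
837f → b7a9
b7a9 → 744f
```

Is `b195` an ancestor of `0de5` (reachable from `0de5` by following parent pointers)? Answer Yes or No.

Ancestors of 0de5 (commits reachable by following parents): {0de5, 11b8, 6e72, 744f, 837f, ad3f, b195, b7a9, dc6d}.
b195 is in that set, so it is an ancestor of 0de5.

Yes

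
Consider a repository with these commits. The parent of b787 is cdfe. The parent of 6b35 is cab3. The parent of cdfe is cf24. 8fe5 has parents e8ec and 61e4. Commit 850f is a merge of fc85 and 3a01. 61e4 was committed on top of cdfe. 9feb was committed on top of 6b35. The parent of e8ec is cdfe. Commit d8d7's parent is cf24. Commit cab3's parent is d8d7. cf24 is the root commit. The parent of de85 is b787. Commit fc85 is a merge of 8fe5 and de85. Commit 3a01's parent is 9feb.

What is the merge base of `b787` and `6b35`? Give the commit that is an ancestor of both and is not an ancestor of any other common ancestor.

Ancestors of b787: {b787, cdfe, cf24}.
Ancestors of 6b35: {6b35, cab3, cf24, d8d7}.
Common ancestors: {cf24}.
The only common ancestor is cf24, so it is the merge base.

cf24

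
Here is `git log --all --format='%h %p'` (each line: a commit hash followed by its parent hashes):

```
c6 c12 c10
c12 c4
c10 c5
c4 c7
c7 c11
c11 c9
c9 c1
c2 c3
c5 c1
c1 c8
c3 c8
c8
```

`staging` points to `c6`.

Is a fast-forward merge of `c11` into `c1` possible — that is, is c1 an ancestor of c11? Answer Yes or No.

A fast-forward from c1 to c11 is possible iff c1 is an ancestor of c11.
Ancestors of c11: {c1, c11, c8, c9}.
c1 is among them, so fast-forward is possible.

Yes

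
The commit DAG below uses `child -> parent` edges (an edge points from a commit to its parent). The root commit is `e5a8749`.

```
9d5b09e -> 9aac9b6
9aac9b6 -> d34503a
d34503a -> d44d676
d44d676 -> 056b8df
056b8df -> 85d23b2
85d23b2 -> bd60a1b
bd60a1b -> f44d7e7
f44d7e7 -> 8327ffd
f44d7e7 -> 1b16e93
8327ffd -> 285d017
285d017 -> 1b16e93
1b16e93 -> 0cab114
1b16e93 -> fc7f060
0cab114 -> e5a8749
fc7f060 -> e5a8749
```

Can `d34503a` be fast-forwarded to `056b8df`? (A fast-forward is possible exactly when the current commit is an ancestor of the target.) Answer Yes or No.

A fast-forward from d34503a to 056b8df is possible iff d34503a is an ancestor of 056b8df.
Ancestors of 056b8df: {056b8df, 0cab114, 1b16e93, 285d017, 8327ffd, 85d23b2, bd60a1b, e5a8749, f44d7e7, fc7f060}.
d34503a is not among them, so fast-forward is not possible.

No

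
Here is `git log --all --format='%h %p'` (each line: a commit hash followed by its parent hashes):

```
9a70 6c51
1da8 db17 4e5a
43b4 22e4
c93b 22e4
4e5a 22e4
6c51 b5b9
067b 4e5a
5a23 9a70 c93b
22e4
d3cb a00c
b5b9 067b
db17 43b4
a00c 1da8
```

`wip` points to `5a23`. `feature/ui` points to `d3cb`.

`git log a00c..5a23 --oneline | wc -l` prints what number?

Reachable from 5a23: {067b, 22e4, 4e5a, 5a23, 6c51, 9a70, b5b9, c93b}.
Reachable from a00c: {1da8, 22e4, 43b4, 4e5a, a00c, db17}.
In 5a23's history but not a00c's: {067b, 5a23, 6c51, 9a70, b5b9, c93b} — 6 commits.

6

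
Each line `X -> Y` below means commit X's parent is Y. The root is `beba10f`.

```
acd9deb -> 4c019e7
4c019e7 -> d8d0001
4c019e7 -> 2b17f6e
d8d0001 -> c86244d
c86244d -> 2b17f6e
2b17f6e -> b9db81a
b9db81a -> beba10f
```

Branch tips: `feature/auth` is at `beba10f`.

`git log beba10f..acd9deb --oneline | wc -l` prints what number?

Reachable from acd9deb: {2b17f6e, 4c019e7, acd9deb, b9db81a, beba10f, c86244d, d8d0001}.
Reachable from beba10f: {beba10f}.
In acd9deb's history but not beba10f's: {2b17f6e, 4c019e7, acd9deb, b9db81a, c86244d, d8d0001} — 6 commits.

6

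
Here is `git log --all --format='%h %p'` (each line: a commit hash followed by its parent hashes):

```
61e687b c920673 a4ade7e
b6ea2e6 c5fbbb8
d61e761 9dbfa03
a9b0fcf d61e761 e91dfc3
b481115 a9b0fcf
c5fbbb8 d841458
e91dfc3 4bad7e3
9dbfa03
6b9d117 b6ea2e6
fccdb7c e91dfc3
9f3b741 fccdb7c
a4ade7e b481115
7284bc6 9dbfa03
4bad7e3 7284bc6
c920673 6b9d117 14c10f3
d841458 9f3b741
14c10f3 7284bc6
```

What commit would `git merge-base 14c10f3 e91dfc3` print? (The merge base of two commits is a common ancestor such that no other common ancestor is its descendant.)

7284bc6

Ancestors of 14c10f3: {14c10f3, 7284bc6, 9dbfa03}.
Ancestors of e91dfc3: {4bad7e3, 7284bc6, 9dbfa03, e91dfc3}.
Common ancestors: {7284bc6, 9dbfa03}.
Among these, 7284bc6 is not an ancestor of any other common ancestor — it is the merge base.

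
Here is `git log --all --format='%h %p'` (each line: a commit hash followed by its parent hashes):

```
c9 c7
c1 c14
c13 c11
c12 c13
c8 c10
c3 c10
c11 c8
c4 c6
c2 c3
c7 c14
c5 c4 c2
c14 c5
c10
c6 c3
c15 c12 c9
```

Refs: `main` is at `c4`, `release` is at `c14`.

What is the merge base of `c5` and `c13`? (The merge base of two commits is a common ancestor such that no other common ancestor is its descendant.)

c10

Ancestors of c5: {c10, c2, c3, c4, c5, c6}.
Ancestors of c13: {c10, c11, c13, c8}.
Common ancestors: {c10}.
The only common ancestor is c10, so it is the merge base.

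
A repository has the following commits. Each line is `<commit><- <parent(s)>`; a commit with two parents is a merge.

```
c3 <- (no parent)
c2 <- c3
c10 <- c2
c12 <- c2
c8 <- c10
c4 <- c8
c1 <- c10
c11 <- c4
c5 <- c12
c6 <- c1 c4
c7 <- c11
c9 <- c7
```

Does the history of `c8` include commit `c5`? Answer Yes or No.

Ancestors of c8: {c10, c2, c3, c8}.
c5 is not in that set, so it is not an ancestor of c8.

No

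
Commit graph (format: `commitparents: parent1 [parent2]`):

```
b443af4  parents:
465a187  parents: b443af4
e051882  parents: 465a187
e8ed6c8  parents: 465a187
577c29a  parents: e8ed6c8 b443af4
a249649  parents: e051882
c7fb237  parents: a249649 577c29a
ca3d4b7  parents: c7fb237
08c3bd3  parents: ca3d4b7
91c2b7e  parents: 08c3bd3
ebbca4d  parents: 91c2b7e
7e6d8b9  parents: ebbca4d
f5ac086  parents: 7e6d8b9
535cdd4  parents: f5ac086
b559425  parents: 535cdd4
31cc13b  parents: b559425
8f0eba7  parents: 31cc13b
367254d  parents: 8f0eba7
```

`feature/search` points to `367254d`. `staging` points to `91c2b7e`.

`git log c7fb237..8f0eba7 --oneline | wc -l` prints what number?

Reachable from 8f0eba7: {08c3bd3, 31cc13b, 465a187, 535cdd4, 577c29a, 7e6d8b9, 8f0eba7, 91c2b7e, a249649, b443af4, b559425, c7fb237, ca3d4b7, e051882, e8ed6c8, ebbca4d, f5ac086}.
Reachable from c7fb237: {465a187, 577c29a, a249649, b443af4, c7fb237, e051882, e8ed6c8}.
In 8f0eba7's history but not c7fb237's: {08c3bd3, 31cc13b, 535cdd4, 7e6d8b9, 8f0eba7, 91c2b7e, b559425, ca3d4b7, ebbca4d, f5ac086} — 10 commits.

10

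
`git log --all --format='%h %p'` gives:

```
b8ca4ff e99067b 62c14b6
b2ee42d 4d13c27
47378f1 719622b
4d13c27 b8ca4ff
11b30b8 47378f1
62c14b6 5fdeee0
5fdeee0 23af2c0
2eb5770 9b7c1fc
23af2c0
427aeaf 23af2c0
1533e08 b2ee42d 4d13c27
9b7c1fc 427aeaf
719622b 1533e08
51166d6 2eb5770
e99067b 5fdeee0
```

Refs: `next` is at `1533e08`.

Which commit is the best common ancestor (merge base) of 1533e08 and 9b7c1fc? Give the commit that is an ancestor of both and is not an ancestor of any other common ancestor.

23af2c0

Ancestors of 1533e08: {1533e08, 23af2c0, 4d13c27, 5fdeee0, 62c14b6, b2ee42d, b8ca4ff, e99067b}.
Ancestors of 9b7c1fc: {23af2c0, 427aeaf, 9b7c1fc}.
Common ancestors: {23af2c0}.
The only common ancestor is 23af2c0, so it is the merge base.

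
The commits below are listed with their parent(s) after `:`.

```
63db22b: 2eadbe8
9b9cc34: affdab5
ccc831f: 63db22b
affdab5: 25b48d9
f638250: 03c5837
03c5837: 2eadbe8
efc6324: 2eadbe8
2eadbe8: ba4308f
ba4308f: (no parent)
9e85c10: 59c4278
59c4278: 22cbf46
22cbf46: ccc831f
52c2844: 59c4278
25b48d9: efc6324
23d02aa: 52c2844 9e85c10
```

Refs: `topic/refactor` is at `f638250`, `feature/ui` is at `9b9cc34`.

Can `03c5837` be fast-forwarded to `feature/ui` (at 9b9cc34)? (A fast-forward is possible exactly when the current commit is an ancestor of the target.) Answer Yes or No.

No

A fast-forward from 03c5837 to 9b9cc34 is possible iff 03c5837 is an ancestor of 9b9cc34.
Ancestors of 9b9cc34: {25b48d9, 2eadbe8, 9b9cc34, affdab5, ba4308f, efc6324}.
03c5837 is not among them, so fast-forward is not possible.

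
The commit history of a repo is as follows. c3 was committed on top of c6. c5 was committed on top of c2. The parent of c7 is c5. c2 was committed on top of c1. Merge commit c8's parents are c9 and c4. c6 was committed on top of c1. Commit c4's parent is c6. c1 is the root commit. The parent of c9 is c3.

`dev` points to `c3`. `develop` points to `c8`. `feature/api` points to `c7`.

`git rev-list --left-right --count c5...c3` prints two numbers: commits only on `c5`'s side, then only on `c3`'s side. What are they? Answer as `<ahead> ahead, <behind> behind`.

Reachable from c5: {c1, c2, c5}.
Reachable from c3: {c1, c3, c6}.
Only in c5's history (ahead): {c2, c5} — 2.
Only in c3's history (behind): {c3, c6} — 2.

2 ahead, 2 behind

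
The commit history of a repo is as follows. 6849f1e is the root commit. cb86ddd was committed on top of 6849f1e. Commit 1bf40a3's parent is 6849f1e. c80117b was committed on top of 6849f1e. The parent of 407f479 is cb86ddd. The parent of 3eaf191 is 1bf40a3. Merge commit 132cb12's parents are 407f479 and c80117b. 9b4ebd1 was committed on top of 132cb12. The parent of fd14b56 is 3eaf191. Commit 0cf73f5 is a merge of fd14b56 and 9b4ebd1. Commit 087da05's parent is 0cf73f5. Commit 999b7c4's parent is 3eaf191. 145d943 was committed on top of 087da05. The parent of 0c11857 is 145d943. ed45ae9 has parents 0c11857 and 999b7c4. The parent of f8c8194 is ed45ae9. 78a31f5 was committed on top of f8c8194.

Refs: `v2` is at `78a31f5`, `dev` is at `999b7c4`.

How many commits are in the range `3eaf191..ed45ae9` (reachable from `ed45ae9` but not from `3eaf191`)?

Reachable from ed45ae9: {087da05, 0c11857, 0cf73f5, 132cb12, 145d943, 1bf40a3, 3eaf191, 407f479, 6849f1e, 999b7c4, 9b4ebd1, c80117b, cb86ddd, ed45ae9, fd14b56}.
Reachable from 3eaf191: {1bf40a3, 3eaf191, 6849f1e}.
In ed45ae9's history but not 3eaf191's: {087da05, 0c11857, 0cf73f5, 132cb12, 145d943, 407f479, 999b7c4, 9b4ebd1, c80117b, cb86ddd, ed45ae9, fd14b56} — 12 commits.

12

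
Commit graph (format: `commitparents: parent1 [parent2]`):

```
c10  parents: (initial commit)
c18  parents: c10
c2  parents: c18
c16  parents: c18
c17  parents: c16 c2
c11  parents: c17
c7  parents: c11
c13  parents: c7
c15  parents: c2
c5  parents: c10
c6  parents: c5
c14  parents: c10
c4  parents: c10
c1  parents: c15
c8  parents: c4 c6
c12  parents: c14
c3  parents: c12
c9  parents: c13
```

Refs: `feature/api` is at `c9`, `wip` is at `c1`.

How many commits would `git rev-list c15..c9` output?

Reachable from c9: {c10, c11, c13, c16, c17, c18, c2, c7, c9}.
Reachable from c15: {c10, c15, c18, c2}.
In c9's history but not c15's: {c11, c13, c16, c17, c7, c9} — 6 commits.

6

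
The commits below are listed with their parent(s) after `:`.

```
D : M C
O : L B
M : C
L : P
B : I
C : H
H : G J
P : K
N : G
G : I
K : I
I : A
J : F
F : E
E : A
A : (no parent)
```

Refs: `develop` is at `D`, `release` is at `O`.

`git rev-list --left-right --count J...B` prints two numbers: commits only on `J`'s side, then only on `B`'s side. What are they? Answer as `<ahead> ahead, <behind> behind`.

3 ahead, 2 behind

Reachable from J: {A, E, F, J}.
Reachable from B: {A, B, I}.
Only in J's history (ahead): {E, F, J} — 3.
Only in B's history (behind): {B, I} — 2.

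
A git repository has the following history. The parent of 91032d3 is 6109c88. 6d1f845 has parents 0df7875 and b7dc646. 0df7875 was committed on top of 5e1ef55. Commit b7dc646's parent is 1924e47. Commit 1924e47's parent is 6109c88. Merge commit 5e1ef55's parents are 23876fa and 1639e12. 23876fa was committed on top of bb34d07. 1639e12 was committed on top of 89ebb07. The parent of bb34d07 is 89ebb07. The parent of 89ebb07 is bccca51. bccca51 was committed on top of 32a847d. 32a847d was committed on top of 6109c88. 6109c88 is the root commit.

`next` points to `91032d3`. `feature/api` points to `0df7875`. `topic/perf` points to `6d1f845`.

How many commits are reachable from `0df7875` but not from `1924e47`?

8

Reachable from 0df7875: {0df7875, 1639e12, 23876fa, 32a847d, 5e1ef55, 6109c88, 89ebb07, bb34d07, bccca51}.
Reachable from 1924e47: {1924e47, 6109c88}.
In 0df7875's history but not 1924e47's: {0df7875, 1639e12, 23876fa, 32a847d, 5e1ef55, 89ebb07, bb34d07, bccca51} — 8 commits.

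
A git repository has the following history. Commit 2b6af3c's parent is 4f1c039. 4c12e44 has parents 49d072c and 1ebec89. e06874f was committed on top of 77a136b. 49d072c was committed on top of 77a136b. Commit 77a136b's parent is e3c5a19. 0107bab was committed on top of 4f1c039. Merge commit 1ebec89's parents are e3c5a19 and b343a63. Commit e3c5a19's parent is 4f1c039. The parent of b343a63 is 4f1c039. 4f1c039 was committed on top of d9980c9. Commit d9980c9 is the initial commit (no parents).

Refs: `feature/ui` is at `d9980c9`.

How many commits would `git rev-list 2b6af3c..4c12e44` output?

Reachable from 4c12e44: {1ebec89, 49d072c, 4c12e44, 4f1c039, 77a136b, b343a63, d9980c9, e3c5a19}.
Reachable from 2b6af3c: {2b6af3c, 4f1c039, d9980c9}.
In 4c12e44's history but not 2b6af3c's: {1ebec89, 49d072c, 4c12e44, 77a136b, b343a63, e3c5a19} — 6 commits.

6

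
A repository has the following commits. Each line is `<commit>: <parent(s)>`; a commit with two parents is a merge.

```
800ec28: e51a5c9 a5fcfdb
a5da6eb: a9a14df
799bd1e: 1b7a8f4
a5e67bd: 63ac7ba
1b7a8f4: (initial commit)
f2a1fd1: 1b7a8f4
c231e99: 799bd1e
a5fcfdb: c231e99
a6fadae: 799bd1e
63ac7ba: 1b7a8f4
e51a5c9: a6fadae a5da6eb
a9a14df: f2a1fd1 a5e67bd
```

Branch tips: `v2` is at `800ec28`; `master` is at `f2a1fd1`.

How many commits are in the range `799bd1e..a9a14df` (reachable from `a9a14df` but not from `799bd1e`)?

Reachable from a9a14df: {1b7a8f4, 63ac7ba, a5e67bd, a9a14df, f2a1fd1}.
Reachable from 799bd1e: {1b7a8f4, 799bd1e}.
In a9a14df's history but not 799bd1e's: {63ac7ba, a5e67bd, a9a14df, f2a1fd1} — 4 commits.

4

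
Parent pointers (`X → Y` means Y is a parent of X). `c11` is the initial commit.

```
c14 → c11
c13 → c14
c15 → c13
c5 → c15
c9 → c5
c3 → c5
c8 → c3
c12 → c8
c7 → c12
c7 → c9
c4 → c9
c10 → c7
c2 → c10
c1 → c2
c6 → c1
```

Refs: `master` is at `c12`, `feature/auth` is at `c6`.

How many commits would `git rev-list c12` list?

Walking parent pointers from c12: reachable set = {c11, c12, c13, c14, c15, c3, c5, c8}.
That is 8 commits.

8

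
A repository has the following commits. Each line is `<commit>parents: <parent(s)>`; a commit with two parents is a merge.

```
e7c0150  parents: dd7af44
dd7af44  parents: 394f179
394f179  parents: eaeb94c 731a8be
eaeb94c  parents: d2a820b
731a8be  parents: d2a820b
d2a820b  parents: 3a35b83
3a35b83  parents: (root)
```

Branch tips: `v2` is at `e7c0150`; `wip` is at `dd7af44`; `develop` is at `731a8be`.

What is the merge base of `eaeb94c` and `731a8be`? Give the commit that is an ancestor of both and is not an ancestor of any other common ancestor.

d2a820b

Ancestors of eaeb94c: {3a35b83, d2a820b, eaeb94c}.
Ancestors of 731a8be: {3a35b83, 731a8be, d2a820b}.
Common ancestors: {3a35b83, d2a820b}.
Among these, d2a820b is not an ancestor of any other common ancestor — it is the merge base.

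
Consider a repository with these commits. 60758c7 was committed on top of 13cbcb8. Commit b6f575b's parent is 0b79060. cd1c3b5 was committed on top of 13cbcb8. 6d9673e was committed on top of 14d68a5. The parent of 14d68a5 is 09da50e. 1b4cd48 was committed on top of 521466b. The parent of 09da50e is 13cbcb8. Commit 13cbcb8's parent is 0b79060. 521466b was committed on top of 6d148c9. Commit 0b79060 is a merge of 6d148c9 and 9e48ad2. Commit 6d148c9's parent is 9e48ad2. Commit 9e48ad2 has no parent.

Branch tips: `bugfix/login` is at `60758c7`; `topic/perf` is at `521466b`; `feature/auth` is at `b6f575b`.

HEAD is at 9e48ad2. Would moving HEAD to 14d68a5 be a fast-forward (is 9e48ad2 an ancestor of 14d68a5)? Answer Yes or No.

A fast-forward from 9e48ad2 to 14d68a5 is possible iff 9e48ad2 is an ancestor of 14d68a5.
Ancestors of 14d68a5: {09da50e, 0b79060, 13cbcb8, 14d68a5, 6d148c9, 9e48ad2}.
9e48ad2 is among them, so fast-forward is possible.

Yes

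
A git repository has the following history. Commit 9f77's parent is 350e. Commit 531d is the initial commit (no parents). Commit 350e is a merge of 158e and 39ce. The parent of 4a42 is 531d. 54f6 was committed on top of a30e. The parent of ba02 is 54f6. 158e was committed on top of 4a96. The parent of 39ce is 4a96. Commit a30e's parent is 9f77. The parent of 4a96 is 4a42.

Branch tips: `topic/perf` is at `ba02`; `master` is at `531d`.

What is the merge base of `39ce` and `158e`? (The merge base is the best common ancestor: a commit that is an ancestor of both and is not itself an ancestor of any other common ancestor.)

Ancestors of 39ce: {39ce, 4a42, 4a96, 531d}.
Ancestors of 158e: {158e, 4a42, 4a96, 531d}.
Common ancestors: {4a42, 4a96, 531d}.
Among these, 4a96 is not an ancestor of any other common ancestor — it is the merge base.

4a96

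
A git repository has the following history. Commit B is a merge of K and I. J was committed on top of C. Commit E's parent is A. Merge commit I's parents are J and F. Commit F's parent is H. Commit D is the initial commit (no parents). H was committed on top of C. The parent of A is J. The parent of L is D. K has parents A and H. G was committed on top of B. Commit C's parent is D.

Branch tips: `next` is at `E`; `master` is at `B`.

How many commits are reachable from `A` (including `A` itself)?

4

Walking parent pointers from A: reachable set = {A, C, D, J}.
That is 4 commits.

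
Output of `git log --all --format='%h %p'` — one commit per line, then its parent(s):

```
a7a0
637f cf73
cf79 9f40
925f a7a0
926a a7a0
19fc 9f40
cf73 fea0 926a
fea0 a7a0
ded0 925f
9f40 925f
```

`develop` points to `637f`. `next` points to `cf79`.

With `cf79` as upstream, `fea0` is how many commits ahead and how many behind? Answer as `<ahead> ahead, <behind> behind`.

1 ahead, 3 behind

Reachable from fea0: {a7a0, fea0}.
Reachable from cf79: {925f, 9f40, a7a0, cf79}.
Only in fea0's history (ahead): {fea0} — 1.
Only in cf79's history (behind): {925f, 9f40, cf79} — 3.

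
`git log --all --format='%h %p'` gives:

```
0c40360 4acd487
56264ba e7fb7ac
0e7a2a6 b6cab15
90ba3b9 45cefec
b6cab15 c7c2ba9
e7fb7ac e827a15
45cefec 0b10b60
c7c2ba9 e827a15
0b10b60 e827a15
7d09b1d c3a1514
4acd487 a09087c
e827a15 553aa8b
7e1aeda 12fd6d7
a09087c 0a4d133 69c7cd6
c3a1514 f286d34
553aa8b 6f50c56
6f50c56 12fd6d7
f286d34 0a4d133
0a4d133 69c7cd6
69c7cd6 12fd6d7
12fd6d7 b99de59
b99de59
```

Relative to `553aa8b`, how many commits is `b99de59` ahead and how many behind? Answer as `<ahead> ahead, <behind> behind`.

Reachable from b99de59: {b99de59}.
Reachable from 553aa8b: {12fd6d7, 553aa8b, 6f50c56, b99de59}.
Only in b99de59's history (ahead): {} — 0.
Only in 553aa8b's history (behind): {12fd6d7, 553aa8b, 6f50c56} — 3.

0 ahead, 3 behind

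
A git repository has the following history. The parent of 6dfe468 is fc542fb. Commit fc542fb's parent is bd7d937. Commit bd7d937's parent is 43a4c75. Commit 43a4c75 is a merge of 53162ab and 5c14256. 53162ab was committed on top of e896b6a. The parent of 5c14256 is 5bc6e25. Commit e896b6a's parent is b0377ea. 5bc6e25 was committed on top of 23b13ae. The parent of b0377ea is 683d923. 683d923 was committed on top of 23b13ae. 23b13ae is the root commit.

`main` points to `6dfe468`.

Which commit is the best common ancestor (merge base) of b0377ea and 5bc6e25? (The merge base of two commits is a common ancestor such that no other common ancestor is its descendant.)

23b13ae

Ancestors of b0377ea: {23b13ae, 683d923, b0377ea}.
Ancestors of 5bc6e25: {23b13ae, 5bc6e25}.
Common ancestors: {23b13ae}.
The only common ancestor is 23b13ae, so it is the merge base.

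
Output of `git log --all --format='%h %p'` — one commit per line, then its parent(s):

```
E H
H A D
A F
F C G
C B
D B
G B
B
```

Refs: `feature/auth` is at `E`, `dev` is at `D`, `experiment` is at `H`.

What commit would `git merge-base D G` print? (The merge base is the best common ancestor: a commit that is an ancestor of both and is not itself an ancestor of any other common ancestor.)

B

Ancestors of D: {B, D}.
Ancestors of G: {B, G}.
Common ancestors: {B}.
The only common ancestor is B, so it is the merge base.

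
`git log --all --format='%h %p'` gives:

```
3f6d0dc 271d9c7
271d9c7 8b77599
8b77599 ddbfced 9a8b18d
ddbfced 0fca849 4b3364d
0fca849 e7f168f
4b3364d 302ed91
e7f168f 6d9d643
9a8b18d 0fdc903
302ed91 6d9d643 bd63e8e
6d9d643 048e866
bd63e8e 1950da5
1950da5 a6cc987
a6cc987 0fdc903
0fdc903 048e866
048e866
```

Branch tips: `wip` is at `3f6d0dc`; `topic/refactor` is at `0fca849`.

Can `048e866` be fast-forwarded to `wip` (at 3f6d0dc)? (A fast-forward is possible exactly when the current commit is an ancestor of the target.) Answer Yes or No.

A fast-forward from 048e866 to 3f6d0dc is possible iff 048e866 is an ancestor of 3f6d0dc.
Ancestors of 3f6d0dc: {048e866, 0fca849, 0fdc903, 1950da5, 271d9c7, 302ed91, 3f6d0dc, 4b3364d, 6d9d643, 8b77599, 9a8b18d, a6cc987, bd63e8e, ddbfced, e7f168f}.
048e866 is among them, so fast-forward is possible.

Yes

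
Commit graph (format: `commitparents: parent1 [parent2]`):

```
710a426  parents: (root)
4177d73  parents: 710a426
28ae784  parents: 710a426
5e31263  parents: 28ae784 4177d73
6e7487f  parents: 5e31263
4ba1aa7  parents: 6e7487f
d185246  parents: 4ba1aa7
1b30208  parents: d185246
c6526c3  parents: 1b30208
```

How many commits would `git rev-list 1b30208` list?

8

Walking parent pointers from 1b30208: reachable set = {1b30208, 28ae784, 4177d73, 4ba1aa7, 5e31263, 6e7487f, 710a426, d185246}.
That is 8 commits.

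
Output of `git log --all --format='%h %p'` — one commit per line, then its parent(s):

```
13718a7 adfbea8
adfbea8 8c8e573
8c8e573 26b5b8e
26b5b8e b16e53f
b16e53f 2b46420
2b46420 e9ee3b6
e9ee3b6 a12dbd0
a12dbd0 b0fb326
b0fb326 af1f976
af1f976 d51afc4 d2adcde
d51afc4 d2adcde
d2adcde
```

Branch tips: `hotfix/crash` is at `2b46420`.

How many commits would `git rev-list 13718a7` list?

12

Walking parent pointers from 13718a7: reachable set = {13718a7, 26b5b8e, 2b46420, 8c8e573, a12dbd0, adfbea8, af1f976, b0fb326, b16e53f, d2adcde, d51afc4, e9ee3b6}.
That is 12 commits.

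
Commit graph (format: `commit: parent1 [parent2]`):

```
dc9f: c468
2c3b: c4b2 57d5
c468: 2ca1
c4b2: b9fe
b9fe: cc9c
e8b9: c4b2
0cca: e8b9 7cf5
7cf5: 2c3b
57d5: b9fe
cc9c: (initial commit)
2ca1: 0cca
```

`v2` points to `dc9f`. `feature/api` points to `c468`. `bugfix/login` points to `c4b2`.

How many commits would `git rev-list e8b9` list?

Walking parent pointers from e8b9: reachable set = {b9fe, c4b2, cc9c, e8b9}.
That is 4 commits.

4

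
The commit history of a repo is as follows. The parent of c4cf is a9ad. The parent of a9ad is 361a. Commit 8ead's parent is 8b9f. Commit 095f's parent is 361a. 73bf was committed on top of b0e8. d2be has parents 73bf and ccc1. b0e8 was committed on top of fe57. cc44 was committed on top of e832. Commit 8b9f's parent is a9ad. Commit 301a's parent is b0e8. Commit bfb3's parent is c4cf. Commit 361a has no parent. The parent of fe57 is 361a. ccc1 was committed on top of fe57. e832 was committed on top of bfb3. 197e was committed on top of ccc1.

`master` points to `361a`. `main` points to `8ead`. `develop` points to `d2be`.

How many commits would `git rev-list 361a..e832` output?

4

Reachable from e832: {361a, a9ad, bfb3, c4cf, e832}.
Reachable from 361a: {361a}.
In e832's history but not 361a's: {a9ad, bfb3, c4cf, e832} — 4 commits.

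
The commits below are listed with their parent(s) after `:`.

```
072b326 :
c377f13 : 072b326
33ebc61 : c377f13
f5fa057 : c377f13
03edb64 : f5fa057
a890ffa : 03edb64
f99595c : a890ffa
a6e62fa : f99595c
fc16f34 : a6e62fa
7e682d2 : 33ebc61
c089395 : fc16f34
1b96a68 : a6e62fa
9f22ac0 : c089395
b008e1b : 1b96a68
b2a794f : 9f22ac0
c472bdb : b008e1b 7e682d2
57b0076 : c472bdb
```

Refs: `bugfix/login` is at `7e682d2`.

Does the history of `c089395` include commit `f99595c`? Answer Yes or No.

Yes

Ancestors of c089395 (commits reachable by following parents): {03edb64, 072b326, a6e62fa, a890ffa, c089395, c377f13, f5fa057, f99595c, fc16f34}.
f99595c is in that set, so it is an ancestor of c089395.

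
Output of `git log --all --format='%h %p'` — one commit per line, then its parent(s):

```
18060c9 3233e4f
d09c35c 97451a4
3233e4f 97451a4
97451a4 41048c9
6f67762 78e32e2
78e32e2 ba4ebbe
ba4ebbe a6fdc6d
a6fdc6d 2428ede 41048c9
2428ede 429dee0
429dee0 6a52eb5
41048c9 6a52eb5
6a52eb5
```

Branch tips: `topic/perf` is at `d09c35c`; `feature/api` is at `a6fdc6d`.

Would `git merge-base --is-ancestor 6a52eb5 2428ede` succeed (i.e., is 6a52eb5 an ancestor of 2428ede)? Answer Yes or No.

Ancestors of 2428ede (commits reachable by following parents): {2428ede, 429dee0, 6a52eb5}.
6a52eb5 is in that set, so it is an ancestor of 2428ede.

Yes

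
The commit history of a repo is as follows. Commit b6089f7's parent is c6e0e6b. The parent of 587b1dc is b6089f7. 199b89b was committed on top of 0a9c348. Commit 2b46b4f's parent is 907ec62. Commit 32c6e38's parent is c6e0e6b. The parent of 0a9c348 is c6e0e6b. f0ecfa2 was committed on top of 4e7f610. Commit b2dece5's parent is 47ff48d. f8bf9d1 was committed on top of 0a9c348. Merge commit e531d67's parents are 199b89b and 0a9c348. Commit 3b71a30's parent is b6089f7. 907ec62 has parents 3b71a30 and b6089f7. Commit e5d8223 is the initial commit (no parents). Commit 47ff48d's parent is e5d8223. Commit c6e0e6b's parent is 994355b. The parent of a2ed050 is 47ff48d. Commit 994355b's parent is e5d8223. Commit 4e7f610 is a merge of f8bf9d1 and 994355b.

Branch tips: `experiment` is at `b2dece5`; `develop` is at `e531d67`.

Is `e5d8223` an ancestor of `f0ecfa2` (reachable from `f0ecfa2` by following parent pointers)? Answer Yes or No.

Ancestors of f0ecfa2 (commits reachable by following parents): {0a9c348, 4e7f610, 994355b, c6e0e6b, e5d8223, f0ecfa2, f8bf9d1}.
e5d8223 is in that set, so it is an ancestor of f0ecfa2.

Yes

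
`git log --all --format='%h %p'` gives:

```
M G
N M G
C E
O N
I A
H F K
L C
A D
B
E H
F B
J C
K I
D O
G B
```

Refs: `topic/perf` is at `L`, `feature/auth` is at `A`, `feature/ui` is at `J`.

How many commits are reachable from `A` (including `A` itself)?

7

Walking parent pointers from A: reachable set = {A, B, D, G, M, N, O}.
That is 7 commits.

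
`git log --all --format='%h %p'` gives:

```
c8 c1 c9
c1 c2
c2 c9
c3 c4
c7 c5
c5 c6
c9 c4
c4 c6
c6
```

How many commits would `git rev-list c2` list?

4

Walking parent pointers from c2: reachable set = {c2, c4, c6, c9}.
That is 4 commits.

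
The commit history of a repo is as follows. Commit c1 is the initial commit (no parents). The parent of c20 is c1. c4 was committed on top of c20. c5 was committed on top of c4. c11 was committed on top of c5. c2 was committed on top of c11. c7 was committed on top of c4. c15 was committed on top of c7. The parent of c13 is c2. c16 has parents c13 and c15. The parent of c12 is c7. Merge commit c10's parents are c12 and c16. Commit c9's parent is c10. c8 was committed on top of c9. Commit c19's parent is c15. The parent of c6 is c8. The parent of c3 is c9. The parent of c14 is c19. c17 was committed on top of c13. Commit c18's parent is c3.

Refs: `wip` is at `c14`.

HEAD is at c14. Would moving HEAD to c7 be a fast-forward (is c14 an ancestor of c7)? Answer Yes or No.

A fast-forward from c14 to c7 is possible iff c14 is an ancestor of c7.
Ancestors of c7: {c1, c20, c4, c7}.
c14 is not among them, so fast-forward is not possible.

No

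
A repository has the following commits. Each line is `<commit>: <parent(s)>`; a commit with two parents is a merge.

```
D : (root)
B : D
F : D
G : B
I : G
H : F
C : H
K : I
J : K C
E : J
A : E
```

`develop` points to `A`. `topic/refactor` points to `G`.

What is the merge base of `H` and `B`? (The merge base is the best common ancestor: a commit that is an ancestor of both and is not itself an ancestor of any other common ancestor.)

Ancestors of H: {D, F, H}.
Ancestors of B: {B, D}.
Common ancestors: {D}.
The only common ancestor is D, so it is the merge base.

D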